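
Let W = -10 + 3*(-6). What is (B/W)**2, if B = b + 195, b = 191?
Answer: 37249/196 ≈ 190.05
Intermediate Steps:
W = -28 (W = -10 - 18 = -28)
B = 386 (B = 191 + 195 = 386)
(B/W)**2 = (386/(-28))**2 = (386*(-1/28))**2 = (-193/14)**2 = 37249/196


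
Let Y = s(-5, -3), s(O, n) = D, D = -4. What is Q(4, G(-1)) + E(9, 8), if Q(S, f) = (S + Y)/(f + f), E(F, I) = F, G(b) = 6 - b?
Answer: 9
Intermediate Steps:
s(O, n) = -4
Y = -4
Q(S, f) = (-4 + S)/(2*f) (Q(S, f) = (S - 4)/(f + f) = (-4 + S)/((2*f)) = (-4 + S)*(1/(2*f)) = (-4 + S)/(2*f))
Q(4, G(-1)) + E(9, 8) = (-4 + 4)/(2*(6 - 1*(-1))) + 9 = (½)*0/(6 + 1) + 9 = (½)*0/7 + 9 = (½)*(⅐)*0 + 9 = 0 + 9 = 9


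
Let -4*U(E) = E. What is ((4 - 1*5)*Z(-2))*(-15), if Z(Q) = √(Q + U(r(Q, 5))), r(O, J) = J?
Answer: 15*I*√13/2 ≈ 27.042*I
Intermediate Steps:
U(E) = -E/4
Z(Q) = √(-5/4 + Q) (Z(Q) = √(Q - ¼*5) = √(Q - 5/4) = √(-5/4 + Q))
((4 - 1*5)*Z(-2))*(-15) = ((4 - 1*5)*(√(-5 + 4*(-2))/2))*(-15) = ((4 - 5)*(√(-5 - 8)/2))*(-15) = -√(-13)/2*(-15) = -I*√13/2*(-15) = 15*I*√13/2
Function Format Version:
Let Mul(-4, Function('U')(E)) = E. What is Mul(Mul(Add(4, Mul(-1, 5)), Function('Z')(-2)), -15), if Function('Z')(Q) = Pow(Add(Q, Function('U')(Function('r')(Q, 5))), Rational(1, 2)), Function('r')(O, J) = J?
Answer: Mul(Rational(15, 2), I, Pow(13, Rational(1, 2))) ≈ Mul(27.042, I)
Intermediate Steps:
Function('U')(E) = Mul(Rational(-1, 4), E)
Function('Z')(Q) = Pow(Add(Rational(-5, 4), Q), Rational(1, 2)) (Function('Z')(Q) = Pow(Add(Q, Mul(Rational(-1, 4), 5)), Rational(1, 2)) = Pow(Add(Q, Rational(-5, 4)), Rational(1, 2)) = Pow(Add(Rational(-5, 4), Q), Rational(1, 2)))
Mul(Mul(Add(4, Mul(-1, 5)), Function('Z')(-2)), -15) = Mul(Mul(Add(4, Mul(-1, 5)), Mul(Rational(1, 2), Pow(Add(-5, Mul(4, -2)), Rational(1, 2)))), -15) = Mul(Mul(Add(4, -5), Mul(Rational(1, 2), Pow(Add(-5, -8), Rational(1, 2)))), -15) = Mul(Mul(-1, Mul(Rational(1, 2), Pow(-13, Rational(1, 2)))), -15) = Mul(Mul(-1, Mul(Rational(1, 2), Mul(I, Pow(13, Rational(1, 2))))), -15) = Mul(Mul(-1, Mul(Rational(1, 2), I, Pow(13, Rational(1, 2)))), -15) = Mul(Mul(Rational(-1, 2), I, Pow(13, Rational(1, 2))), -15) = Mul(Rational(15, 2), I, Pow(13, Rational(1, 2)))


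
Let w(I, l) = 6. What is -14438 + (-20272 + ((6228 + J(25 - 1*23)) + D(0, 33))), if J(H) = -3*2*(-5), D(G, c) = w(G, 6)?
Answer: -28446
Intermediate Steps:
D(G, c) = 6
J(H) = 30 (J(H) = -6*(-5) = 30)
-14438 + (-20272 + ((6228 + J(25 - 1*23)) + D(0, 33))) = -14438 + (-20272 + ((6228 + 30) + 6)) = -14438 + (-20272 + (6258 + 6)) = -14438 + (-20272 + 6264) = -14438 - 14008 = -28446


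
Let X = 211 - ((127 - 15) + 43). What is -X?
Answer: -56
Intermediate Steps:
X = 56 (X = 211 - (112 + 43) = 211 - 1*155 = 211 - 155 = 56)
-X = -1*56 = -56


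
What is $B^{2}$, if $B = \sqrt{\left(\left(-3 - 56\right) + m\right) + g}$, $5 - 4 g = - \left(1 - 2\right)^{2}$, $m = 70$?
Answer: $\frac{25}{2} \approx 12.5$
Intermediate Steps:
$g = \frac{3}{2}$ ($g = \frac{5}{4} - \frac{\left(-1\right) \left(1 - 2\right)^{2}}{4} = \frac{5}{4} - \frac{\left(-1\right) \left(-1\right)^{2}}{4} = \frac{5}{4} - \frac{\left(-1\right) 1}{4} = \frac{5}{4} - - \frac{1}{4} = \frac{5}{4} + \frac{1}{4} = \frac{3}{2} \approx 1.5$)
$B = \frac{5 \sqrt{2}}{2}$ ($B = \sqrt{\left(\left(-3 - 56\right) + 70\right) + \frac{3}{2}} = \sqrt{\left(-59 + 70\right) + \frac{3}{2}} = \sqrt{11 + \frac{3}{2}} = \sqrt{\frac{25}{2}} = \frac{5 \sqrt{2}}{2} \approx 3.5355$)
$B^{2} = \left(\frac{5 \sqrt{2}}{2}\right)^{2} = \frac{25}{2}$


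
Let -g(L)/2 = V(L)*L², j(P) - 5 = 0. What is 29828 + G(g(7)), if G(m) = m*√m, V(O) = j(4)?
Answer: 29828 - 3430*I*√10 ≈ 29828.0 - 10847.0*I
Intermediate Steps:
j(P) = 5 (j(P) = 5 + 0 = 5)
V(O) = 5
g(L) = -10*L²
G(m) = m^(3/2)
29828 + G(g(7)) = 29828 + (-10*7²)^(3/2) = 29828 + (-10*49)^(3/2) = 29828 + (-490)^(3/2) = 29828 - 3430*I*√10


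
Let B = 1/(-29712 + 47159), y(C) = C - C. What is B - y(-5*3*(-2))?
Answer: 1/17447 ≈ 5.7316e-5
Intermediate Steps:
y(C) = 0
B = 1/17447 ≈ 5.7316e-5
B - y(-5*3*(-2)) = 1/17447 - 1*0 = 1/17447 + 0 = 1/17447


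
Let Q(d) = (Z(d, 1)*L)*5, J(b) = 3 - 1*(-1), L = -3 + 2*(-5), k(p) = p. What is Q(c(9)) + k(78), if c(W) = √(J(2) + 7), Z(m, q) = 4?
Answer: -182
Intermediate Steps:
L = -13 (L = -3 - 10 = -13)
J(b) = 4 (J(b) = 3 + 1 = 4)
c(W) = √11 (c(W) = √(4 + 7) = √11)
Q(d) = -260 (Q(d) = (4*(-13))*5 = -52*5 = -260)
Q(c(9)) + k(78) = -260 + 78 = -182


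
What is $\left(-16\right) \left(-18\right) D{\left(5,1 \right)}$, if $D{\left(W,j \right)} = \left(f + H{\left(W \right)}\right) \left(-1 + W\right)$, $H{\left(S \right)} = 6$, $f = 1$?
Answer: $8064$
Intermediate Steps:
$D{\left(W,j \right)} = -7 + 7 W$ ($D{\left(W,j \right)} = \left(1 + 6\right) \left(-1 + W\right) = 7 \left(-1 + W\right) = -7 + 7 W$)
$\left(-16\right) \left(-18\right) D{\left(5,1 \right)} = \left(-16\right) \left(-18\right) \left(-7 + 7 \cdot 5\right) = 288 \left(-7 + 35\right) = 288 \cdot 28 = 8064$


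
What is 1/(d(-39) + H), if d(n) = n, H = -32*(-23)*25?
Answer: 1/18361 ≈ 5.4463e-5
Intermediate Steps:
H = 18400 (H = 736*25 = 18400)
1/(d(-39) + H) = 1/(-39 + 18400) = 1/18361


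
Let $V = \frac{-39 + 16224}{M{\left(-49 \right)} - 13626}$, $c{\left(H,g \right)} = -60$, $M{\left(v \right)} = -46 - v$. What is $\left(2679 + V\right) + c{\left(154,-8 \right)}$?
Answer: $\frac{11887484}{4541} \approx 2617.8$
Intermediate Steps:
$V = - \frac{5395}{4541}$ ($V = \frac{-39 + 16224}{\left(-46 - -49\right) - 13626} = \frac{16185}{\left(-46 + 49\right) - 13626} = \frac{16185}{3 - 13626} = \frac{16185}{-13623} = 16185 \left(- \frac{1}{13623}\right) = - \frac{5395}{4541} \approx -1.1881$)
$\left(2679 + V\right) + c{\left(154,-8 \right)} = \left(2679 - \frac{5395}{4541}\right) - 60 = \frac{12159944}{4541} - 60 = \frac{11887484}{4541}$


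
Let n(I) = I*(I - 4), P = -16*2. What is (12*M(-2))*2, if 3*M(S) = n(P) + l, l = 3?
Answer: 9240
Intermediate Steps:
P = -32 (P = -4*8 = -32)
n(I) = I*(-4 + I)
M(S) = 385 (M(S) = (-32*(-4 - 32) + 3)/3 = (-32*(-36) + 3)/3 = (1152 + 3)/3 = (1/3)*1155 = 385)
(12*M(-2))*2 = (12*385)*2 = 4620*2 = 9240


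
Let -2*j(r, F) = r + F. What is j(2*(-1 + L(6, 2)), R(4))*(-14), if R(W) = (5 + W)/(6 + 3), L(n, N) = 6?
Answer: 77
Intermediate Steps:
R(W) = 5/9 + W/9 (R(W) = (5 + W)/9 = (5 + W)*(1/9) = 5/9 + W/9)
j(r, F) = -F/2 - r/2 (j(r, F) = -(r + F)/2 = -(F + r)/2 = -F/2 - r/2)
j(2*(-1 + L(6, 2)), R(4))*(-14) = (-(5/9 + (1/9)*4)/2 - (-1 + 6))*(-14) = (-(5/9 + 4/9)/2 - 5)*(-14) = (-1/2*1 - 1/2*10)*(-14) = (-1/2 - 5)*(-14) = -11/2*(-14) = 77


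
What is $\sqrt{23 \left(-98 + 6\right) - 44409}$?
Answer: $5 i \sqrt{1861} \approx 215.7 i$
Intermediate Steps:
$\sqrt{23 \left(-98 + 6\right) - 44409} = \sqrt{23 \left(-92\right) - 44409} = \sqrt{-2116 - 44409} = \sqrt{-46525} = 5 i \sqrt{1861}$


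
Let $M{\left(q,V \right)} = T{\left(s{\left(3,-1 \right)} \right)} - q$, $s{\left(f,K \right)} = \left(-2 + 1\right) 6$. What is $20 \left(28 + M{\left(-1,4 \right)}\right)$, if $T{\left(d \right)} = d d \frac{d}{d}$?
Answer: $1300$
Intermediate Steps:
$s{\left(f,K \right)} = -6$ ($s{\left(f,K \right)} = \left(-1\right) 6 = -6$)
$T{\left(d \right)} = d^{2}$ ($T{\left(d \right)} = d^{2} \cdot 1 = d^{2}$)
$M{\left(q,V \right)} = 36 - q$ ($M{\left(q,V \right)} = \left(-6\right)^{2} - q = 36 - q$)
$20 \left(28 + M{\left(-1,4 \right)}\right) = 20 \left(28 + \left(36 - -1\right)\right) = 20 \left(28 + \left(36 + 1\right)\right) = 20 \left(28 + 37\right) = 20 \cdot 65 = 1300$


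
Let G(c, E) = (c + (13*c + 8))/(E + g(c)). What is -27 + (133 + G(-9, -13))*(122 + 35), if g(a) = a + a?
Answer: 665000/31 ≈ 21452.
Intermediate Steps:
g(a) = 2*a
G(c, E) = (8 + 14*c)/(E + 2*c) (G(c, E) = (c + (13*c + 8))/(E + 2*c) = (c + (8 + 13*c))/(E + 2*c) = (8 + 14*c)/(E + 2*c))
-27 + (133 + G(-9, -13))*(122 + 35) = -27 + (133 + 2*(4 + 7*(-9))/(-13 + 2*(-9)))*(122 + 35) = -27 + (133 + 2*(4 - 63)/(-13 - 18))*157 = -27 + (133 + 2*(-59)/(-31))*157 = -27 + (133 + 2*(-1/31)*(-59))*157 = -27 + (133 + 118/31)*157 = -27 + (4241/31)*157 = -27 + 665837/31 = 665000/31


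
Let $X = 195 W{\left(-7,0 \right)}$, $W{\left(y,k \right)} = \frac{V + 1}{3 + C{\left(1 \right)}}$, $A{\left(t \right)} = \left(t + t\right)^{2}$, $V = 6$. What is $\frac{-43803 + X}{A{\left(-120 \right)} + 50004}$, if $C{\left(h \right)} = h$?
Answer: $- \frac{57949}{143472} \approx -0.4039$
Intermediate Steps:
$A{\left(t \right)} = 4 t^{2}$ ($A{\left(t \right)} = \left(2 t\right)^{2} = 4 t^{2}$)
$W{\left(y,k \right)} = \frac{7}{4}$ ($W{\left(y,k \right)} = \frac{6 + 1}{3 + 1} = \frac{7}{4}$)
$X = \frac{1365}{4}$ ($X = 195 \cdot \frac{7}{4} = \frac{1365}{4} \approx 341.25$)
$\frac{-43803 + X}{A{\left(-120 \right)} + 50004} = \frac{-43803 + \frac{1365}{4}}{4 \left(-120\right)^{2} + 50004} = - \frac{173847}{4 \left(4 \cdot 14400 + 50004\right)} = - \frac{173847}{4 \left(57600 + 50004\right)} = - \frac{173847}{4 \cdot 107604} = \left(- \frac{173847}{4}\right) \frac{1}{107604} = - \frac{57949}{143472}$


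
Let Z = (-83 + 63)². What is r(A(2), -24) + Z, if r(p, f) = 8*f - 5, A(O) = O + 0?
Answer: 203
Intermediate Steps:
A(O) = O
Z = 400 (Z = (-20)² = 400)
r(p, f) = -5 + 8*f
r(A(2), -24) + Z = (-5 + 8*(-24)) + 400 = (-5 - 192) + 400 = -197 + 400 = 203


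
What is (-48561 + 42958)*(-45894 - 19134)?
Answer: 364351884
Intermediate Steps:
(-48561 + 42958)*(-45894 - 19134) = -5603*(-65028) = 364351884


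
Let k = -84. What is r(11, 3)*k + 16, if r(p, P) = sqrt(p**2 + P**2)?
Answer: 16 - 84*sqrt(130) ≈ -941.75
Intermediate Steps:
r(p, P) = sqrt(P**2 + p**2)
r(11, 3)*k + 16 = sqrt(3**2 + 11**2)*(-84) + 16 = sqrt(9 + 121)*(-84) + 16 = sqrt(130)*(-84) + 16 = -84*sqrt(130) + 16 = 16 - 84*sqrt(130)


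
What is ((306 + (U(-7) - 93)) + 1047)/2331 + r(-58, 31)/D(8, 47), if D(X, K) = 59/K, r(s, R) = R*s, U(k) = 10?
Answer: -196908556/137529 ≈ -1431.8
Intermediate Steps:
((306 + (U(-7) - 93)) + 1047)/2331 + r(-58, 31)/D(8, 47) = ((306 + (10 - 93)) + 1047)/2331 + (31*(-58))/((59/47)) = ((306 - 83) + 1047)*(1/2331) - 1798/(59*(1/47)) = (223 + 1047)*(1/2331) - 1798/59/47 = 1270*(1/2331) - 1798*47/59 = 1270/2331 - 84506/59 = -196908556/137529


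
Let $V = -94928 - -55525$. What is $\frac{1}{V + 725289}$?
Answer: $\frac{1}{685886} \approx 1.458 \cdot 10^{-6}$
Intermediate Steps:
$V = -39403$ ($V = -94928 + 55525 = -39403$)
$\frac{1}{V + 725289} = \frac{1}{-39403 + 725289} = \frac{1}{685886}$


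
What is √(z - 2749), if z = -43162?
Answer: I*√45911 ≈ 214.27*I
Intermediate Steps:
√(z - 2749) = √(-43162 - 2749) = √(-45911) = I*√45911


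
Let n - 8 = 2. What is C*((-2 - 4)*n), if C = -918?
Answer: 55080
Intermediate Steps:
n = 10 (n = 8 + 2 = 10)
C*((-2 - 4)*n) = -918*(-2 - 4)*10 = -(-5508)*10 = -918*(-60) = 55080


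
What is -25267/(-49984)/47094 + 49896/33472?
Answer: 166837159235/111919456128 ≈ 1.4907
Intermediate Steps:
-25267/(-49984)/47094 + 49896/33472 = -25267*(-1/49984)*(1/47094) + 49896*(1/33472) = (2297/4544)*(1/47094) + 6237/4184 = 2297/213995136 + 6237/4184 = 166837159235/111919456128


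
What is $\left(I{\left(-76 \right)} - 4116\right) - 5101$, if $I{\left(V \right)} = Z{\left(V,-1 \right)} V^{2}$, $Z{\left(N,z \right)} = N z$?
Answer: $429759$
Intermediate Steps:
$I{\left(V \right)} = - V^{3}$ ($I{\left(V \right)} = V \left(-1\right) V^{2} = - V V^{2} = - V^{3}$)
$\left(I{\left(-76 \right)} - 4116\right) - 5101 = \left(- \left(-76\right)^{3} - 4116\right) - 5101 = \left(\left(-1\right) \left(-438976\right) - 4116\right) - 5101 = \left(438976 - 4116\right) - 5101 = 434860 - 5101 = 429759$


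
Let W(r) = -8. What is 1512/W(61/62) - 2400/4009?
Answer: -760101/4009 ≈ -189.60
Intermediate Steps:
1512/W(61/62) - 2400/4009 = 1512/(-8) - 2400/4009 = 1512*(-⅛) - 2400*1/4009 = -189 - 2400/4009 = -760101/4009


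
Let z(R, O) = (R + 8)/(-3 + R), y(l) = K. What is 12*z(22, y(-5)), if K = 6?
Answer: 360/19 ≈ 18.947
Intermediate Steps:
y(l) = 6
z(R, O) = (8 + R)/(-3 + R)
12*z(22, y(-5)) = 12*((8 + 22)/(-3 + 22)) = 12*(30/19) = 360/19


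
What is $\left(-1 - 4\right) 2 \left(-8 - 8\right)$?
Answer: $160$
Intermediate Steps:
$\left(-1 - 4\right) 2 \left(-8 - 8\right) = \left(-5\right) 2 \left(-16\right) = \left(-10\right) \left(-16\right) = 160$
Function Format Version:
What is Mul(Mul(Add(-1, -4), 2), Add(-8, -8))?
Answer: 160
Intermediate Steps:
Mul(Mul(Add(-1, -4), 2), Add(-8, -8)) = Mul(Mul(-5, 2), -16) = Mul(-10, -16) = 160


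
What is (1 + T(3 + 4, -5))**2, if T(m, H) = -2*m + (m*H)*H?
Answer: 26244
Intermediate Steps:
T(m, H) = -2*m + m*H**2 (T(m, H) = -2*m + (H*m)*H = -2*m + m*H**2)
(1 + T(3 + 4, -5))**2 = (1 + (3 + 4)*(-2 + (-5)**2))**2 = (1 + 7*(-2 + 25))**2 = (1 + 7*23)**2 = (1 + 161)**2 = 162**2 = 26244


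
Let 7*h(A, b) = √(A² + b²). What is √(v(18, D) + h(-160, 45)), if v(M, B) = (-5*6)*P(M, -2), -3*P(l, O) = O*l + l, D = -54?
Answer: √(-8820 + 35*√1105)/7 ≈ 12.5*I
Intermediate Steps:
P(l, O) = -l/3 - O*l/3 (P(l, O) = -(O*l + l)/3 = -(l + O*l)/3 = -l/3 - O*l/3)
v(M, B) = -10*M (v(M, B) = (-5*6)*(-M*(1 - 2)/3) = -(-10)*M*(-1) = -10*M)
h(A, b) = √(A² + b²)/7
√(v(18, D) + h(-160, 45)) = √(-10*18 + √((-160)² + 45²)/7) = √(-180 + √(25600 + 2025)/7) = √(-180 + √27625/7) = √(-180 + (5*√1105)/7) = √(-180 + 5*√1105/7)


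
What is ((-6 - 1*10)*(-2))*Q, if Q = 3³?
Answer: 864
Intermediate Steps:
Q = 27
((-6 - 1*10)*(-2))*Q = ((-6 - 1*10)*(-2))*27 = ((-6 - 10)*(-2))*27 = -16*(-2)*27 = 32*27 = 864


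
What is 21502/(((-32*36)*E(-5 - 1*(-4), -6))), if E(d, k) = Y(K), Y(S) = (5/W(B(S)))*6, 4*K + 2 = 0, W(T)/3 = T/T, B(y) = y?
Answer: -10751/5760 ≈ -1.8665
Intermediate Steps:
W(T) = 3 (W(T) = 3*(T/T) = 3*1 = 3)
K = -½ (K = -½ + (¼)*0 = -½ + 0 = -½ ≈ -0.50000)
Y(S) = 10 (Y(S) = (5/3)*6 = 10)
E(d, k) = 10
21502/(((-32*36)*E(-5 - 1*(-4), -6))) = 21502/((-32*36*10)) = 21502/((-1152*10)) = 21502/(-11520) = 21502*(-1/11520) = -10751/5760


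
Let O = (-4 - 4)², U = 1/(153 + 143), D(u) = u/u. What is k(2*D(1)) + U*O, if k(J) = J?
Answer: 82/37 ≈ 2.2162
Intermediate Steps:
D(u) = 1
U = 1/296 ≈ 0.0033784
O = 64 (O = (-8)² = 64)
k(2*D(1)) + U*O = 2*1 + (1/296)*64 = 2 + 8/37 = 82/37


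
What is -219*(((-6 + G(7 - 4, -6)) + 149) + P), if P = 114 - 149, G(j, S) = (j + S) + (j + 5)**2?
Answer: -37011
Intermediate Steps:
G(j, S) = S + j + (5 + j)**2 (G(j, S) = (S + j) + (5 + j)**2 = S + j + (5 + j)**2)
P = -35
-219*(((-6 + G(7 - 4, -6)) + 149) + P) = -219*(((-6 + (-6 + (7 - 4) + (5 + (7 - 4))**2)) + 149) - 35) = -219*(((-6 + (-6 + 3 + (5 + 3)**2)) + 149) - 35) = -219*(((-6 + (-6 + 3 + 8**2)) + 149) - 35) = -219*(((-6 + (-6 + 3 + 64)) + 149) - 35) = -219*(((-6 + 61) + 149) - 35) = -219*((55 + 149) - 35) = -219*(204 - 35) = -219*169 = -37011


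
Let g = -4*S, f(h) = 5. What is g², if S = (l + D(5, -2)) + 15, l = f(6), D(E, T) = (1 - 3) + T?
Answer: 4096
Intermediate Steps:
D(E, T) = -2 + T
l = 5
S = 16 (S = (5 + (-2 - 2)) + 15 = (5 - 4) + 15 = 1 + 15 = 16)
g = -64 (g = -4*16 = -64)
g² = (-64)² = 4096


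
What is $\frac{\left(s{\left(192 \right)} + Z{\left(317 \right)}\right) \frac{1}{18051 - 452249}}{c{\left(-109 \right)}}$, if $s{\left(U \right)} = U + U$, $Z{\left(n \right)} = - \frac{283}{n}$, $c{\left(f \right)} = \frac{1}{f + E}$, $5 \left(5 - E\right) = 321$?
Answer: $\frac{20427049}{137640766} \approx 0.14841$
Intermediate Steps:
$E = - \frac{296}{5}$ ($E = 5 - \frac{321}{5} = - \frac{296}{5} \approx -59.2$)
$c{\left(f \right)} = \frac{1}{- \frac{296}{5} + f}$ ($c{\left(f \right)} = \frac{1}{f - \frac{296}{5}} = \frac{1}{- \frac{296}{5} + f}$)
$s{\left(U \right)} = 2 U$
$\frac{\left(s{\left(192 \right)} + Z{\left(317 \right)}\right) \frac{1}{18051 - 452249}}{c{\left(-109 \right)}} = \frac{\left(2 \cdot 192 - \frac{283}{317}\right) \frac{1}{18051 - 452249}}{5 \frac{1}{-296 + 5 \left(-109\right)}} = \frac{\left(384 - \frac{283}{317}\right) \frac{1}{-434198}}{5 \frac{1}{-296 - 545}} = \frac{\left(384 - \frac{283}{317}\right) \left(- \frac{1}{434198}\right)}{5 \frac{1}{-841}} = \frac{\frac{121445}{317} \left(- \frac{1}{434198}\right)}{5 \left(- \frac{1}{841}\right)} = - \frac{121445}{137640766 \left(- \frac{5}{841}\right)} = \left(- \frac{121445}{137640766}\right) \left(- \frac{841}{5}\right) = \frac{20427049}{137640766}$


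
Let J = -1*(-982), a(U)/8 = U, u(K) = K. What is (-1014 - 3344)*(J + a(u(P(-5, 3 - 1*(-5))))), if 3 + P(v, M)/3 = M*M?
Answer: -10659668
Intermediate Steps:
P(v, M) = -9 + 3*M² (P(v, M) = -9 + 3*(M*M) = -9 + 3*M²)
a(U) = 8*U
J = 982
(-1014 - 3344)*(J + a(u(P(-5, 3 - 1*(-5))))) = (-1014 - 3344)*(982 + 8*(-9 + 3*(3 - 1*(-5))²)) = -4358*(982 + 8*(-9 + 3*(3 + 5)²)) = -4358*(982 + 8*(-9 + 3*8²)) = -4358*(982 + 8*(-9 + 3*64)) = -4358*(982 + 8*(-9 + 192)) = -4358*(982 + 8*183) = -4358*(982 + 1464) = -4358*2446 = -10659668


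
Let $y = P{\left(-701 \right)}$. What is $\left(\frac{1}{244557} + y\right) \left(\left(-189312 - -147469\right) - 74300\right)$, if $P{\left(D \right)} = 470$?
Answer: $- \frac{13349684432113}{244557} \approx -5.4587 \cdot 10^{7}$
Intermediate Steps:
$y = 470$
$\left(\frac{1}{244557} + y\right) \left(\left(-189312 - -147469\right) - 74300\right) = \left(\frac{1}{244557} + 470\right) \left(\left(-189312 - -147469\right) - 74300\right) = \left(\frac{1}{244557} + 470\right) \left(\left(-189312 + 147469\right) - 74300\right) = \frac{114941791 \left(-41843 - 74300\right)}{244557} = \frac{114941791}{244557} \left(-116143\right) = - \frac{13349684432113}{244557}$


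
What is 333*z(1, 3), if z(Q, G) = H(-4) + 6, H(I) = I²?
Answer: 7326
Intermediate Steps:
z(Q, G) = 22 (z(Q, G) = (-4)² + 6 = 16 + 6 = 22)
333*z(1, 3) = 333*22 = 7326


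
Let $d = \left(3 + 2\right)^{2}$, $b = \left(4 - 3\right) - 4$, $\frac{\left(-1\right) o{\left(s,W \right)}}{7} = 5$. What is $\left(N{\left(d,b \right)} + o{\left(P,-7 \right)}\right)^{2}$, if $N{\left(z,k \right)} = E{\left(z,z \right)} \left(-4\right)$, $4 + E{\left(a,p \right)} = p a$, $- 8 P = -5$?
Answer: $6345361$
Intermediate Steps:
$P = \frac{5}{8}$ ($P = \left(- \frac{1}{8}\right) \left(-5\right) = \frac{5}{8} \approx 0.625$)
$o{\left(s,W \right)} = -35$ ($o{\left(s,W \right)} = \left(-7\right) 5 = -35$)
$b = -3$ ($b = 1 - 4 = -3$)
$E{\left(a,p \right)} = -4 + a p$ ($E{\left(a,p \right)} = -4 + p a = -4 + a p$)
$d = 25$ ($d = 5^{2} = 25$)
$N{\left(z,k \right)} = 16 - 4 z^{2}$ ($N{\left(z,k \right)} = \left(-4 + z z\right) \left(-4\right) = \left(-4 + z^{2}\right) \left(-4\right) = 16 - 4 z^{2}$)
$\left(N{\left(d,b \right)} + o{\left(P,-7 \right)}\right)^{2} = \left(\left(16 - 4 \cdot 25^{2}\right) - 35\right)^{2} = \left(\left(16 - 2500\right) - 35\right)^{2} = \left(-2484 - 35\right)^{2} = \left(-2519\right)^{2} = 6345361$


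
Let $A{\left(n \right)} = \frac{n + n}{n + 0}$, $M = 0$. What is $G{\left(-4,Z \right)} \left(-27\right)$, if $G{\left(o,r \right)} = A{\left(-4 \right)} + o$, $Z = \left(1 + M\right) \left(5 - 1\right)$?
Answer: $54$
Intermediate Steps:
$A{\left(n \right)} = 2$ ($A{\left(n \right)} = \frac{2 n}{n} = 2$)
$Z = 4$ ($Z = \left(1 + 0\right) \left(5 - 1\right) = 1 \cdot 4 = 4$)
$G{\left(o,r \right)} = 2 + o$
$G{\left(-4,Z \right)} \left(-27\right) = \left(2 - 4\right) \left(-27\right) = \left(-2\right) \left(-27\right) = 54$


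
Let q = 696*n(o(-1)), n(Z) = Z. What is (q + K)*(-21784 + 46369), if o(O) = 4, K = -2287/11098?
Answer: 759542388825/11098 ≈ 6.8440e+7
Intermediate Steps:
K = -2287/11098 (K = -2287*1/11098 = -2287/11098 ≈ -0.20607)
q = 2784 (q = 696*4 = 2784)
(q + K)*(-21784 + 46369) = (2784 - 2287/11098)*(-21784 + 46369) = (30894545/11098)*24585 = 759542388825/11098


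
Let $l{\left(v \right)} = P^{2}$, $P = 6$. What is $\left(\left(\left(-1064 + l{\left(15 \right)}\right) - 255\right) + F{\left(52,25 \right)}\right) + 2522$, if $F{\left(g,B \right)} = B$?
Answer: $1264$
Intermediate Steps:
$l{\left(v \right)} = 36$ ($l{\left(v \right)} = 6^{2} = 36$)
$\left(\left(\left(-1064 + l{\left(15 \right)}\right) - 255\right) + F{\left(52,25 \right)}\right) + 2522 = \left(\left(\left(-1064 + 36\right) - 255\right) + 25\right) + 2522 = \left(\left(-1028 - 255\right) + 25\right) + 2522 = \left(-1283 + 25\right) + 2522 = -1258 + 2522 = 1264$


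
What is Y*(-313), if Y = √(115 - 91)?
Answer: -626*√6 ≈ -1533.4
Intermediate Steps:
Y = 2*√6 (Y = √24 = 2*√6 ≈ 4.8990)
Y*(-313) = (2*√6)*(-313) = -626*√6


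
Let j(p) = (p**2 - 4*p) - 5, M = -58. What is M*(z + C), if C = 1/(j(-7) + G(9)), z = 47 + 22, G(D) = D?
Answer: -324220/81 ≈ -4002.7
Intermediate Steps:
z = 69
j(p) = -5 + p**2 - 4*p
C = 1/81 (C = 1/((-5 + (-7)**2 - 4*(-7)) + 9) = 1/((-5 + 49 + 28) + 9) = 1/(72 + 9) = 1/81 ≈ 0.012346)
M*(z + C) = -58*(69 + 1/81) = -58*5590/81 = -324220/81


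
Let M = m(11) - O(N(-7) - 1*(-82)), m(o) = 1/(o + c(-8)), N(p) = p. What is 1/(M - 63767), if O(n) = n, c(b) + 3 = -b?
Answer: -16/1021471 ≈ -1.5664e-5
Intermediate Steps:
c(b) = -3 - b
m(o) = 1/(5 + o) (m(o) = 1/(o + (-3 - 1*(-8))) = 1/(o + (-3 + 8)) = 1/(o + 5) = 1/(5 + o))
M = -1199/16 (M = 1/(5 + 11) - (-7 - 1*(-82)) = 1/16 - (-7 + 82) = 1/16 - 1*75 = 1/16 - 75 = -1199/16 ≈ -74.938)
1/(M - 63767) = 1/(-1199/16 - 63767) = 1/(-1021471/16) = -16/1021471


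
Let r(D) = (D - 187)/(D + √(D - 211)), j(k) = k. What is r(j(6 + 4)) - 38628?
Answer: 3*(-12876*√201 + 128819*I)/(√201 - 10*I) ≈ -38634.0 + 8.3369*I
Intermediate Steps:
r(D) = (-187 + D)/(D + √(-211 + D))
r(j(6 + 4)) - 38628 = (-187 + (6 + 4))/((6 + 4) + √(-211 + (6 + 4))) - 38628 = (-187 + 10)/(10 + √(-211 + 10)) - 38628 = -177/(10 + √(-201)) - 38628 = -177/(10 + I*√201) - 38628 = -38628 - 177/(10 + I*√201)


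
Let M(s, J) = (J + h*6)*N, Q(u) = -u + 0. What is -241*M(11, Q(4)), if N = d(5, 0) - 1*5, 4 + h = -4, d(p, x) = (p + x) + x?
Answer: 0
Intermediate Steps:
d(p, x) = p + 2*x
Q(u) = -u
h = -8 (h = -4 - 4 = -8)
N = 0 (N = (5 + 2*0) - 1*5 = (5 + 0) - 5 = 5 - 5 = 0)
M(s, J) = 0 (M(s, J) = (J - 8*6)*0 = (J - 48)*0 = (-48 + J)*0 = 0)
-241*M(11, Q(4)) = -241*0 = 0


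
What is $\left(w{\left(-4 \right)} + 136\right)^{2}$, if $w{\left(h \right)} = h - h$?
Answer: $18496$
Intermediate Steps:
$w{\left(h \right)} = 0$
$\left(w{\left(-4 \right)} + 136\right)^{2} = \left(0 + 136\right)^{2} = 136^{2} = 18496$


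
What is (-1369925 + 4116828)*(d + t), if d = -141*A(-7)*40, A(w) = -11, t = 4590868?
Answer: 12781086943924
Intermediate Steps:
d = 62040 (d = -141*(-11)*40 = 1551*40 = 62040)
(-1369925 + 4116828)*(d + t) = (-1369925 + 4116828)*(62040 + 4590868) = 2746903*4652908 = 12781086943924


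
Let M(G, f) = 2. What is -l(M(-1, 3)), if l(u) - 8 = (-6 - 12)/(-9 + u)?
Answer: -74/7 ≈ -10.571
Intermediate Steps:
l(u) = 8 - 18/(-9 + u) (l(u) = 8 + (-6 - 12)/(-9 + u) = 8 - 18/(-9 + u))
-l(M(-1, 3)) = -2*(-45 + 4*2)/(-9 + 2) = -2*(-45 + 8)/(-7) = -2*(-1)*(-37)/7 = -1*74/7 = -74/7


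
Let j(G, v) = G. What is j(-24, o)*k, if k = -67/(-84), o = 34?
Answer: -134/7 ≈ -19.143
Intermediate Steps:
k = 67/84 (k = -67*(-1/84) = 67/84 ≈ 0.79762)
j(-24, o)*k = -24*67/84 = -134/7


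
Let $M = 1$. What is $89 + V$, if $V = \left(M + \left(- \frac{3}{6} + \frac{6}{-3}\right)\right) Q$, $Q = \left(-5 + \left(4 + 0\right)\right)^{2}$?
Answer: $\frac{175}{2} \approx 87.5$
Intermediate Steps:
$Q = 1$ ($Q = \left(-5 + 4\right)^{2} = \left(-1\right)^{2} = 1$)
$V = - \frac{3}{2}$ ($V = \left(1 + \left(- \frac{3}{6} + \frac{6}{-3}\right)\right) 1 = \left(1 + \left(\left(-3\right) \frac{1}{6} + 6 \left(- \frac{1}{3}\right)\right)\right) 1 = \left(1 - \frac{5}{2}\right) 1 = \left(- \frac{3}{2}\right) 1 = - \frac{3}{2} \approx -1.5$)
$89 + V = 89 - \frac{3}{2} = \frac{175}{2}$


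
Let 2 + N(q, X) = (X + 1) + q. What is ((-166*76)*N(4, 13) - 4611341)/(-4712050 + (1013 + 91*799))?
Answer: 4813197/4638328 ≈ 1.0377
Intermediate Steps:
N(q, X) = -1 + X + q (N(q, X) = -2 + ((X + 1) + q) = -2 + ((1 + X) + q) = -2 + (1 + X + q) = -1 + X + q)
((-166*76)*N(4, 13) - 4611341)/(-4712050 + (1013 + 91*799)) = ((-166*76)*(-1 + 13 + 4) - 4611341)/(-4712050 + (1013 + 91*799)) = (-12616*16 - 4611341)/(-4712050 + (1013 + 72709)) = (-201856 - 4611341)/(-4712050 + 73722) = -4813197/(-4638328) = -4813197*(-1/4638328) = 4813197/4638328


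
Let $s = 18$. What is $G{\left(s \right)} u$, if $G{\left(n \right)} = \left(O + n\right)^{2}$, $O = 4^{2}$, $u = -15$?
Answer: $-17340$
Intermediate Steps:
$O = 16$
$G{\left(n \right)} = \left(16 + n\right)^{2}$
$G{\left(s \right)} u = \left(16 + 18\right)^{2} \left(-15\right) = 34^{2} \left(-15\right) = 1156 \left(-15\right) = -17340$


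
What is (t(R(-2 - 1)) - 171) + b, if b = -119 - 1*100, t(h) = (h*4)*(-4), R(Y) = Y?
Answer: -342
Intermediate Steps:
t(h) = -16*h (t(h) = (4*h)*(-4) = -16*h)
b = -219 (b = -119 - 100 = -219)
(t(R(-2 - 1)) - 171) + b = (-16*(-2 - 1) - 171) - 219 = (-16*(-3) - 171) - 219 = (48 - 171) - 219 = -123 - 219 = -342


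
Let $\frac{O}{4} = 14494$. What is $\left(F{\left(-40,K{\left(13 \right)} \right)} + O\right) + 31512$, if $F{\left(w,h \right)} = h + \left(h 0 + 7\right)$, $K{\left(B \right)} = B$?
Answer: $89508$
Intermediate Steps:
$O = 57976$ ($O = 4 \cdot 14494 = 57976$)
$F{\left(w,h \right)} = 7 + h$ ($F{\left(w,h \right)} = h + \left(0 + 7\right) = h + 7 = 7 + h$)
$\left(F{\left(-40,K{\left(13 \right)} \right)} + O\right) + 31512 = \left(\left(7 + 13\right) + 57976\right) + 31512 = \left(20 + 57976\right) + 31512 = 57996 + 31512 = 89508$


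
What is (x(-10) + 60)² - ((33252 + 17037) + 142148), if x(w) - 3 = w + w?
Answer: -190588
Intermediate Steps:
x(w) = 3 + 2*w (x(w) = 3 + (w + w) = 3 + 2*w)
(x(-10) + 60)² - ((33252 + 17037) + 142148) = ((3 + 2*(-10)) + 60)² - ((33252 + 17037) + 142148) = ((3 - 20) + 60)² - (50289 + 142148) = (-17 + 60)² - 1*192437 = 43² - 192437 = 1849 - 192437 = -190588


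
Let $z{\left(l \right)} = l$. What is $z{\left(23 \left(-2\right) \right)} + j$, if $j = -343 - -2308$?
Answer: $1919$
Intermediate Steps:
$j = 1965$ ($j = -343 + 2308 = 1965$)
$z{\left(23 \left(-2\right) \right)} + j = 23 \left(-2\right) + 1965 = -46 + 1965 = 1919$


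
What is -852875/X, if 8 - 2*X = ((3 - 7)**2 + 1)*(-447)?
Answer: -1705750/7607 ≈ -224.23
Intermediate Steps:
X = 7607/2 (X = 4 - ((3 - 7)**2 + 1)*(-447)/2 = 4 - ((-4)**2 + 1)*(-447)/2 = 4 - (16 + 1)*(-447)/2 = 4 - 17*(-447)/2 = 4 - 1/2*(-7599) = 4 + 7599/2 = 7607/2 ≈ 3803.5)
-852875/X = -852875/7607/2 = -852875*2/7607 = -1705750/7607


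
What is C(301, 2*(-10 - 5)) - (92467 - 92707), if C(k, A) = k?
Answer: 541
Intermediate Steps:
C(301, 2*(-10 - 5)) - (92467 - 92707) = 301 - (92467 - 92707) = 301 - 1*(-240) = 301 + 240 = 541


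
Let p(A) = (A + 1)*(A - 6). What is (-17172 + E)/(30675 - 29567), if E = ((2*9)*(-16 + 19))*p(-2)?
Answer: -4185/277 ≈ -15.108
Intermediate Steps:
p(A) = (1 + A)*(-6 + A)
E = 432 (E = ((2*9)*(-16 + 19))*(-6 + (-2)² - 5*(-2)) = (18*3)*(-6 + 4 + 10) = 54*8 = 432)
(-17172 + E)/(30675 - 29567) = (-17172 + 432)/(30675 - 29567) = -16740/1108 = -16740*1/1108 = -4185/277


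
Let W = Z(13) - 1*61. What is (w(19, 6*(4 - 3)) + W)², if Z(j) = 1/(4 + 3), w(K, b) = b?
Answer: 147456/49 ≈ 3009.3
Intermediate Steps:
Z(j) = ⅐ (Z(j) = 1/7 = ⅐)
W = -426/7 (W = ⅐ - 1*61 = ⅐ - 61 = -426/7 ≈ -60.857)
(w(19, 6*(4 - 3)) + W)² = (6*(4 - 3) - 426/7)² = (6*1 - 426/7)² = (6 - 426/7)² = (-384/7)² = 147456/49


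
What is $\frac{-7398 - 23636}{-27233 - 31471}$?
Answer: $\frac{15517}{29352} \approx 0.52865$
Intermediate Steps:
$\frac{-7398 - 23636}{-27233 - 31471} = - \frac{31034}{-58704} = \left(-31034\right) \left(- \frac{1}{58704}\right) = \frac{15517}{29352}$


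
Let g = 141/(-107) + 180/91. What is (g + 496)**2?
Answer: 23386712232361/94809169 ≈ 2.4667e+5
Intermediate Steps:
g = 6429/9737 (g = 141*(-1/107) + 180*(1/91) = -141/107 + 180/91 = 6429/9737 ≈ 0.66026)
(g + 496)**2 = (6429/9737 + 496)**2 = (4835981/9737)**2 = 23386712232361/94809169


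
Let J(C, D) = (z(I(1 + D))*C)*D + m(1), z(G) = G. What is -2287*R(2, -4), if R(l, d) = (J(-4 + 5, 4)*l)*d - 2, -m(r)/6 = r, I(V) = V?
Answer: 260718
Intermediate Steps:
m(r) = -6*r
J(C, D) = -6 + C*D*(1 + D) (J(C, D) = ((1 + D)*C)*D - 6*1 = (C*(1 + D))*D - 6 = C*D*(1 + D) - 6 = -6 + C*D*(1 + D))
R(l, d) = -2 + 14*d*l (R(l, d) = ((-6 + (-4 + 5)*4*(1 + 4))*l)*d - 2 = ((-6 + 1*4*5)*l)*d - 2 = ((-6 + 20)*l)*d - 2 = (14*l)*d - 2 = 14*d*l - 2 = -2 + 14*d*l)
-2287*R(2, -4) = -2287*(-2 + 14*(-4)*2) = -2287*(-2 - 112) = -2287*(-114) = 260718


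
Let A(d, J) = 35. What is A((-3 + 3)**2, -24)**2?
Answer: 1225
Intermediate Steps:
A((-3 + 3)**2, -24)**2 = 35**2 = 1225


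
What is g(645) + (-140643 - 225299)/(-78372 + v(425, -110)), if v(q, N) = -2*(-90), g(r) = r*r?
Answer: 16265096371/39096 ≈ 4.1603e+5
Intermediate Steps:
g(r) = r²
v(q, N) = 180
g(645) + (-140643 - 225299)/(-78372 + v(425, -110)) = 645² + (-140643 - 225299)/(-78372 + 180) = 416025 - 365942/(-78192) = 416025 - 365942*(-1/78192) = 416025 + 182971/39096 = 16265096371/39096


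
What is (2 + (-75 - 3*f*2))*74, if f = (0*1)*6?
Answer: -5402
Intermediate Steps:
f = 0 (f = 0*6 = 0)
(2 + (-75 - 3*f*2))*74 = (2 + (-75 - 3*0*2))*74 = (2 + (-75 - 0*2))*74 = (2 + (-75 - 1*0))*74 = (2 + (-75 + 0))*74 = (2 - 75)*74 = -73*74 = -5402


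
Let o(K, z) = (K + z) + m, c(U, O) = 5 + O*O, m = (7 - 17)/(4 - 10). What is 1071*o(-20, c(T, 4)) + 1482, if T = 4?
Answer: 4338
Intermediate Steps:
m = 5/3 (m = -10/(-6) = -10*(-1/6) = 5/3 ≈ 1.6667)
c(U, O) = 5 + O**2
o(K, z) = 5/3 + K + z (o(K, z) = (K + z) + 5/3 = 5/3 + K + z)
1071*o(-20, c(T, 4)) + 1482 = 1071*(5/3 - 20 + (5 + 4**2)) + 1482 = 1071*(5/3 - 20 + (5 + 16)) + 1482 = 1071*(5/3 - 20 + 21) + 1482 = 1071*(8/3) + 1482 = 2856 + 1482 = 4338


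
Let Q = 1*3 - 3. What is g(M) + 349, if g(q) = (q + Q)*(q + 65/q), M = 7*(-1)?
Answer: 463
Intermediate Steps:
Q = 0 (Q = 3 - 3 = 0)
M = -7
g(q) = q*(q + 65/q) (g(q) = (q + 0)*(q + 65/q) = q*(q + 65/q))
g(M) + 349 = (65 + (-7)**2) + 349 = (65 + 49) + 349 = 114 + 349 = 463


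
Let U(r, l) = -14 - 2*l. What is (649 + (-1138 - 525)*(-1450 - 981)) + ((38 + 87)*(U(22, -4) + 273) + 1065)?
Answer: 4077842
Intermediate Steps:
U(r, l) = -14 - 2*l
(649 + (-1138 - 525)*(-1450 - 981)) + ((38 + 87)*(U(22, -4) + 273) + 1065) = (649 + (-1138 - 525)*(-1450 - 981)) + ((38 + 87)*((-14 - 2*(-4)) + 273) + 1065) = (649 - 1663*(-2431)) + (125*((-14 + 8) + 273) + 1065) = (649 + 4042753) + (125*(-6 + 273) + 1065) = 4043402 + (125*267 + 1065) = 4043402 + (33375 + 1065) = 4043402 + 34440 = 4077842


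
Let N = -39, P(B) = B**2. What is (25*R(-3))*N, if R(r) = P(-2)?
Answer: -3900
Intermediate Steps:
R(r) = 4 (R(r) = (-2)**2 = 4)
(25*R(-3))*N = (25*4)*(-39) = 100*(-39) = -3900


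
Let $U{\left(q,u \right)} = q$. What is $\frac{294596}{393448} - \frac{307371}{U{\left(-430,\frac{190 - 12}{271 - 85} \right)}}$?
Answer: $\frac{7566323843}{10573915} \approx 715.57$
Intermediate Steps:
$\frac{294596}{393448} - \frac{307371}{U{\left(-430,\frac{190 - 12}{271 - 85} \right)}} = \frac{294596}{393448} - \frac{307371}{-430} = 294596 \cdot \frac{1}{393448} - - \frac{307371}{430} = \frac{73649}{98362} + \frac{307371}{430} = \frac{7566323843}{10573915}$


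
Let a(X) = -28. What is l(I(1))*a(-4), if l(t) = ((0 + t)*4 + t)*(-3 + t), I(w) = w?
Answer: 280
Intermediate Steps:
l(t) = 5*t*(-3 + t) (l(t) = (t*4 + t)*(-3 + t) = (4*t + t)*(-3 + t) = (5*t)*(-3 + t) = 5*t*(-3 + t))
l(I(1))*a(-4) = (5*1*(-3 + 1))*(-28) = (5*1*(-2))*(-28) = -10*(-28) = 280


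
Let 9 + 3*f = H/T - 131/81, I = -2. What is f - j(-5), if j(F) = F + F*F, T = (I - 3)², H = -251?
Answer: -163331/6075 ≈ -26.886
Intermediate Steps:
T = 25 (T = (-2 - 3)² = (-5)² = 25)
f = -41831/6075 (f = -3 + (-251/25 - 131/81)/3 = -3 + (⅓)*(-23606/2025) = -3 - 23606/6075 = -41831/6075 ≈ -6.8858)
j(F) = F + F²
f - j(-5) = -41831/6075 - (-5)*(1 - 5) = -41831/6075 - (-5)*(-4) = -41831/6075 - 1*20 = -41831/6075 - 20 = -163331/6075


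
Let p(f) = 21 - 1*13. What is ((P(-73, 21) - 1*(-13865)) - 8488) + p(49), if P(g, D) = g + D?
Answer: 5333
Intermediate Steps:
P(g, D) = D + g
p(f) = 8 (p(f) = 21 - 13 = 8)
((P(-73, 21) - 1*(-13865)) - 8488) + p(49) = (((21 - 73) - 1*(-13865)) - 8488) + 8 = ((-52 + 13865) - 8488) + 8 = (13813 - 8488) + 8 = 5325 + 8 = 5333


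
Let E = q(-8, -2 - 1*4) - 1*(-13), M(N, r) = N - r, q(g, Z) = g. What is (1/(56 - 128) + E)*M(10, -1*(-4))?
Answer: 359/12 ≈ 29.917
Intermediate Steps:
E = 5 (E = -8 - 1*(-13) = -8 + 13 = 5)
(1/(56 - 128) + E)*M(10, -1*(-4)) = (1/(56 - 128) + 5)*(10 - (-1)*(-4)) = (1/(-72) + 5)*(10 - 1*4) = (-1/72 + 5)*(10 - 4) = (359/72)*6 = 359/12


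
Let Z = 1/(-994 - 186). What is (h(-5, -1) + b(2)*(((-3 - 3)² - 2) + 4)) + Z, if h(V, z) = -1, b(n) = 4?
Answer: 178179/1180 ≈ 151.00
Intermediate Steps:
Z = -1/1180 (Z = 1/(-1180) = -1/1180 ≈ -0.00084746)
(h(-5, -1) + b(2)*(((-3 - 3)² - 2) + 4)) + Z = (-1 + 4*(((-3 - 3)² - 2) + 4)) - 1/1180 = (-1 + 4*(((-6)² - 2) + 4)) - 1/1180 = (-1 + 4*((36 - 2) + 4)) - 1/1180 = (-1 + 4*(34 + 4)) - 1/1180 = (-1 + 4*38) - 1/1180 = (-1 + 152) - 1/1180 = 151 - 1/1180 = 178179/1180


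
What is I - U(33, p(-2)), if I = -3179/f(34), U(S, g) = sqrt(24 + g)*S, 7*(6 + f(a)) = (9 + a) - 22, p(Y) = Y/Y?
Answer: 2684/3 ≈ 894.67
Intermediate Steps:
p(Y) = 1
f(a) = -55/7 + a/7 (f(a) = -6 + ((9 + a) - 22)/7 = -6 + (-13 + a)/7 = -6 + (-13/7 + a/7) = -55/7 + a/7)
U(S, g) = S*sqrt(24 + g)
I = 3179/3 (I = -3179/(-55/7 + (1/7)*34) = -3179/(-55/7 + 34/7) = -3179/(-3) = -3179*(-1/3) = 3179/3 ≈ 1059.7)
I - U(33, p(-2)) = 3179/3 - 33*sqrt(24 + 1) = 3179/3 - 33*sqrt(25) = 3179/3 - 33*5 = 3179/3 - 1*165 = 3179/3 - 165 = 2684/3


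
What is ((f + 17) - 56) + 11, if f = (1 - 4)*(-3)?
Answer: -19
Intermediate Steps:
f = 9 (f = -3*(-3) = 9)
((f + 17) - 56) + 11 = ((9 + 17) - 56) + 11 = (26 - 56) + 11 = -30 + 11 = -19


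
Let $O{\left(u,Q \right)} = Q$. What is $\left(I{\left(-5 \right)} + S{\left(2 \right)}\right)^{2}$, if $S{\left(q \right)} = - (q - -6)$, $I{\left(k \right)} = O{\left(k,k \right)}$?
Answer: $169$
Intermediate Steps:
$I{\left(k \right)} = k$
$S{\left(q \right)} = -6 - q$ ($S{\left(q \right)} = - (q + 6) = - (6 + q) = -6 - q$)
$\left(I{\left(-5 \right)} + S{\left(2 \right)}\right)^{2} = \left(-5 - 8\right)^{2} = \left(-13\right)^{2} = 169$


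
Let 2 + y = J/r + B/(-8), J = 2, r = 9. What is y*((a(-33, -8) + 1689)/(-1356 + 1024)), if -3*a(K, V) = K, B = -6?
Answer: 15725/2988 ≈ 5.2627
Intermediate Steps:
a(K, V) = -K/3
y = -37/36 (y = -2 + (2/9 - 6/(-8)) = -2 + (2*(⅑) - 6*(-⅛)) = -2 + (2/9 + ¾) = -2 + 35/36 = -37/36 ≈ -1.0278)
y*((a(-33, -8) + 1689)/(-1356 + 1024)) = -37*(-⅓*(-33) + 1689)/(36*(-1356 + 1024)) = -37*(11 + 1689)/(36*(-332)) = -15725*(-1)/(9*332) = -37/36*(-425/83) = 15725/2988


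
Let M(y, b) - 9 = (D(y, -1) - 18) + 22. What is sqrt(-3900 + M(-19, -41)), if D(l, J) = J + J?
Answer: I*sqrt(3889) ≈ 62.362*I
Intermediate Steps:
D(l, J) = 2*J
M(y, b) = 11 (M(y, b) = 9 + ((2*(-1) - 18) + 22) = 9 + ((-2 - 18) + 22) = 9 + (-20 + 22) = 9 + 2 = 11)
sqrt(-3900 + M(-19, -41)) = sqrt(-3900 + 11) = sqrt(-3889) = I*sqrt(3889)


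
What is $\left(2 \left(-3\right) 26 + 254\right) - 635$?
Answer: $-537$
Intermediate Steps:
$\left(2 \left(-3\right) 26 + 254\right) - 635 = \left(\left(-6\right) 26 + 254\right) - 635 = \left(-156 + 254\right) - 635 = 98 - 635 = -537$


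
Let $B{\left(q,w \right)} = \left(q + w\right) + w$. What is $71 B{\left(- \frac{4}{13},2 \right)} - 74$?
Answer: $\frac{2446}{13} \approx 188.15$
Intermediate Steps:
$B{\left(q,w \right)} = q + 2 w$
$71 B{\left(- \frac{4}{13},2 \right)} - 74 = 71 \left(- \frac{4}{13} + 2 \cdot 2\right) - 74 = 71 \left(\left(-4\right) \frac{1}{13} + 4\right) - 74 = 71 \left(- \frac{4}{13} + 4\right) - 74 = 71 \cdot \frac{48}{13} - 74 = \frac{3408}{13} - 74 = \frac{2446}{13}$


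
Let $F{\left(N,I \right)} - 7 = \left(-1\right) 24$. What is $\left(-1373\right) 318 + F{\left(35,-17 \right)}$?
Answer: $-436631$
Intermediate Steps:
$F{\left(N,I \right)} = -17$ ($F{\left(N,I \right)} = 7 - 24 = -17$)
$\left(-1373\right) 318 + F{\left(35,-17 \right)} = \left(-1373\right) 318 - 17 = -436614 - 17 = -436631$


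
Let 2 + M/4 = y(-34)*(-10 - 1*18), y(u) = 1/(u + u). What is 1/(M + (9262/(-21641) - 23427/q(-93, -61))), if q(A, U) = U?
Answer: 1320101/498032201 ≈ 0.0026506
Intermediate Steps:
y(u) = 1/(2*u)
M = -108/17 (M = -8 + 4*(((½)/(-34))*(-10 - 1*18)) = -8 + 4*(((½)*(-1/34))*(-10 - 18)) = -8 + 4*(-1/68*(-28)) = -8 + 4*(7/17) = -8 + 28/17 = -108/17 ≈ -6.3529)
1/(M + (9262/(-21641) - 23427/q(-93, -61))) = 1/(-108/17 + (9262/(-21641) - 23427/(-61))) = 1/(-108/17 + (9262*(-1/21641) - 23427*(-1/61))) = 1/(-108/17 + (-9262/21641 + 23427/61)) = 1/(-108/17 + 506418725/1320101) = 1/(498032201/1320101) = 1320101/498032201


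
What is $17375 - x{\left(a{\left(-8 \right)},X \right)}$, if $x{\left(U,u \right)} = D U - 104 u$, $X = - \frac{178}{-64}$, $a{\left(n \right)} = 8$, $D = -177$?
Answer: $\frac{76321}{4} \approx 19080.0$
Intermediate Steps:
$X = \frac{89}{32}$ ($X = \left(-178\right) \left(- \frac{1}{64}\right) = \frac{89}{32} \approx 2.7813$)
$x{\left(U,u \right)} = - 177 U - 104 u$
$17375 - x{\left(a{\left(-8 \right)},X \right)} = 17375 - \left(\left(-177\right) 8 - \frac{1157}{4}\right) = 17375 - \left(-1416 - \frac{1157}{4}\right) = 17375 - - \frac{6821}{4} = 17375 + \frac{6821}{4} = \frac{76321}{4}$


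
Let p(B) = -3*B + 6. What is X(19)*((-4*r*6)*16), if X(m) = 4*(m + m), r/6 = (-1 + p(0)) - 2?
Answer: -1050624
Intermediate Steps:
p(B) = 6 - 3*B
r = 18 (r = 6*((-1 + (6 - 3*0)) - 2) = 6*((-1 + (6 + 0)) - 2) = 6*((-1 + 6) - 2) = 6*(5 - 2) = 6*3 = 18)
X(m) = 8*m (X(m) = 4*(2*m) = 8*m)
X(19)*((-4*r*6)*16) = (8*19)*((-4*18*6)*16) = 152*(-72*6*16) = 152*(-432*16) = 152*(-6912) = -1050624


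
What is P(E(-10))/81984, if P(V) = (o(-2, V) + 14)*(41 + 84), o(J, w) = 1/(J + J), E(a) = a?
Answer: 6875/327936 ≈ 0.020964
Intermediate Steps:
o(J, w) = 1/(2*J)
P(V) = 6875/4 (P(V) = ((1/2)/(-2) + 14)*(41 + 84) = ((1/2)*(-1/2) + 14)*125 = (-1/4 + 14)*125 = (55/4)*125 = 6875/4)
P(E(-10))/81984 = (6875/4)/81984 = (6875/4)*(1/81984) = 6875/327936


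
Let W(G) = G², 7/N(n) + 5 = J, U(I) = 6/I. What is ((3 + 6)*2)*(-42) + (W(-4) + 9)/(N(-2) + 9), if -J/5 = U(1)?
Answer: -33139/44 ≈ -753.16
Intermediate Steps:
J = -30 (J = -30/1 = -30 ≈ -30.000)
N(n) = -⅕ (N(n) = 7/(-5 - 30) = 7/(-35) = 7*(-1/35) = -⅕)
((3 + 6)*2)*(-42) + (W(-4) + 9)/(N(-2) + 9) = ((3 + 6)*2)*(-42) + ((-4)² + 9)/(-⅕ + 9) = (9*2)*(-42) + (16 + 9)/(44/5) = 18*(-42) + 25*(5/44) = -756 + 125/44 = -33139/44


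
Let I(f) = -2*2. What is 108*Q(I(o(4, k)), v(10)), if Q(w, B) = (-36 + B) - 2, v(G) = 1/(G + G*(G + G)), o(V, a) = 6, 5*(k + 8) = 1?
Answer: -143622/35 ≈ -4103.5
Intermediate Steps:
k = -39/5 (k = -8 + (⅕)*1 = -8 + ⅕ = -39/5 ≈ -7.8000)
v(G) = 1/(G + 2*G²) (v(G) = 1/(G + G*(2*G)) = 1/(G + 2*G²))
I(f) = -4
Q(w, B) = -38 + B
108*Q(I(o(4, k)), v(10)) = 108*(-38 + 1/(10*(1 + 2*10))) = 108*(-38 + 1/(10*(1 + 20))) = 108*(-38 + (⅒)/21) = 108*(-38 + (⅒)*(1/21)) = 108*(-38 + 1/210) = 108*(-7979/210) = -143622/35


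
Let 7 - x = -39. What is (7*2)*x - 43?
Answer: 601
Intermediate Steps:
x = 46 (x = 7 - 1*(-39) = 7 + 39 = 46)
(7*2)*x - 43 = (7*2)*46 - 43 = 14*46 - 43 = 644 - 43 = 601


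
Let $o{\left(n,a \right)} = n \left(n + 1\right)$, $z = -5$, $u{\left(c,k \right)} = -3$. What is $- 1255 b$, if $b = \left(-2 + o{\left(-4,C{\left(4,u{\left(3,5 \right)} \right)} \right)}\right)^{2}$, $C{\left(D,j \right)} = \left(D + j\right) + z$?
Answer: $-125500$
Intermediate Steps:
$C{\left(D,j \right)} = -5 + D + j$ ($C{\left(D,j \right)} = \left(D + j\right) - 5 = -5 + D + j$)
$o{\left(n,a \right)} = n \left(1 + n\right)$
$b = 100$ ($b = \left(-2 - 4 \left(1 - 4\right)\right)^{2} = \left(-2 - -12\right)^{2} = \left(-2 + 12\right)^{2} = 10^{2} = 100$)
$- 1255 b = \left(-1255\right) 100 = -125500$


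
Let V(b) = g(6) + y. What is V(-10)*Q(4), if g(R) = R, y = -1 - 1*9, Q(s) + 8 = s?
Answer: 16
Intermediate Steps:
Q(s) = -8 + s
y = -10 (y = -1 - 9 = -10)
V(b) = -4 (V(b) = 6 - 10 = -4)
V(-10)*Q(4) = -4*(-8 + 4) = -4*(-4) = 16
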